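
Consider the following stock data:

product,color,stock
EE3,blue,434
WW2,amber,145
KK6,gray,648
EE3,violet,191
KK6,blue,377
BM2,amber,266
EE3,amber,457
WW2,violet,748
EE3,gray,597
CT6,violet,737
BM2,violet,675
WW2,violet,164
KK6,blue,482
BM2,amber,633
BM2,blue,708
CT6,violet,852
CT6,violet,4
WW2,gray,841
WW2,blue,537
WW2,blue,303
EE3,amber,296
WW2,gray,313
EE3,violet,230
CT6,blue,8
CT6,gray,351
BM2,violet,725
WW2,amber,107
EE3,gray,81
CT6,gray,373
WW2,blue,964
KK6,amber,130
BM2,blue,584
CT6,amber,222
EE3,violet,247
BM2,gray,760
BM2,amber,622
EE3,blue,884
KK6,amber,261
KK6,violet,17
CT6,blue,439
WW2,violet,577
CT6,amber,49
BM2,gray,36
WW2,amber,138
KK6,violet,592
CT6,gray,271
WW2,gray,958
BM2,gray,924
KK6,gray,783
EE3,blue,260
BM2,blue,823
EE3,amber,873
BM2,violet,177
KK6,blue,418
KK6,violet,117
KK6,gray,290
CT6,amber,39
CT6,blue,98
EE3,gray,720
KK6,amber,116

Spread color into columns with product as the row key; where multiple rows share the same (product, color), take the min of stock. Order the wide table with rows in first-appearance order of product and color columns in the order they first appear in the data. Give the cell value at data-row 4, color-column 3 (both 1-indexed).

36

With rows in first-appearance order of product, row 4 is product=BM2. color columns in first-appearance order: blue, amber, gray, violet; column 3 is gray.
Long rows with product=BM2, color=gray: min(760, 36, 924) = 36.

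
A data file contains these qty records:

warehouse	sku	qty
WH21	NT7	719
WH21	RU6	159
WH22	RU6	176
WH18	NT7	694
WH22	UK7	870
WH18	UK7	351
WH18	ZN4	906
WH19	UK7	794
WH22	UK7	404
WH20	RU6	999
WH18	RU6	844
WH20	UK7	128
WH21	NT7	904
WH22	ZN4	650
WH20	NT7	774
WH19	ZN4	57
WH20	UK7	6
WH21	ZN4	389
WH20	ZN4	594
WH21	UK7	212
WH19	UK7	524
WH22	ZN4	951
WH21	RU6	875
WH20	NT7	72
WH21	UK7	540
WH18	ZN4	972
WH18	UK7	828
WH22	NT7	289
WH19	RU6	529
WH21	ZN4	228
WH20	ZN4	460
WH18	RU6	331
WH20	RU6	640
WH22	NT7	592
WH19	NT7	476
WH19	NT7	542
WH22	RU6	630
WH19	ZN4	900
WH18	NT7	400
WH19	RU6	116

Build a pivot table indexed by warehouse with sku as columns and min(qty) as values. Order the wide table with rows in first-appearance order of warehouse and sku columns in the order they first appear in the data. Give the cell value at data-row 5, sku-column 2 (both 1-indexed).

640

With rows in first-appearance order of warehouse, row 5 is warehouse=WH20. sku columns in first-appearance order: NT7, RU6, UK7, ZN4; column 2 is RU6.
Long rows with warehouse=WH20, sku=RU6: min(999, 640) = 640.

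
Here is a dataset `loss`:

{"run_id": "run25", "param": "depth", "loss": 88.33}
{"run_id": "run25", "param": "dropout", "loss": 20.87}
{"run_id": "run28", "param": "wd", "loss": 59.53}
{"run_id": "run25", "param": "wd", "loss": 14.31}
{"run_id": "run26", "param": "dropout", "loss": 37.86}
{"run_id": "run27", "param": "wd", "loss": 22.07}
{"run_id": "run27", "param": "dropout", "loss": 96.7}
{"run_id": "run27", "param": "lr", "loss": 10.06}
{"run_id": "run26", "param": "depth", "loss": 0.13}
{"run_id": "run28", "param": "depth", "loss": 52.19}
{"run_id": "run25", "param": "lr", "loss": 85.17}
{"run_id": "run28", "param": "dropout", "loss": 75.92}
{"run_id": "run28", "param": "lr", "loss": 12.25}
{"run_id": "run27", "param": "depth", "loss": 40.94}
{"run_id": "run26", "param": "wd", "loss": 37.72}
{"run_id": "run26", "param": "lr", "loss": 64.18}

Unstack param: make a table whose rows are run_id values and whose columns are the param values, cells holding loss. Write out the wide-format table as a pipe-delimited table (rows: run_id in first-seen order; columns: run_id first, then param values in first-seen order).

Columns: run_id plus the 4 distinct param values (depth, dropout, wd, lr).
For example, row run25 column depth takes loss=88.33 from the long row (run25, depth).

| run_id | depth | dropout | wd | lr |
| run25 | 88.33 | 20.87 | 14.31 | 85.17 |
| run28 | 52.19 | 75.92 | 59.53 | 12.25 |
| run26 | 0.13 | 37.86 | 37.72 | 64.18 |
| run27 | 40.94 | 96.7 | 22.07 | 10.06 |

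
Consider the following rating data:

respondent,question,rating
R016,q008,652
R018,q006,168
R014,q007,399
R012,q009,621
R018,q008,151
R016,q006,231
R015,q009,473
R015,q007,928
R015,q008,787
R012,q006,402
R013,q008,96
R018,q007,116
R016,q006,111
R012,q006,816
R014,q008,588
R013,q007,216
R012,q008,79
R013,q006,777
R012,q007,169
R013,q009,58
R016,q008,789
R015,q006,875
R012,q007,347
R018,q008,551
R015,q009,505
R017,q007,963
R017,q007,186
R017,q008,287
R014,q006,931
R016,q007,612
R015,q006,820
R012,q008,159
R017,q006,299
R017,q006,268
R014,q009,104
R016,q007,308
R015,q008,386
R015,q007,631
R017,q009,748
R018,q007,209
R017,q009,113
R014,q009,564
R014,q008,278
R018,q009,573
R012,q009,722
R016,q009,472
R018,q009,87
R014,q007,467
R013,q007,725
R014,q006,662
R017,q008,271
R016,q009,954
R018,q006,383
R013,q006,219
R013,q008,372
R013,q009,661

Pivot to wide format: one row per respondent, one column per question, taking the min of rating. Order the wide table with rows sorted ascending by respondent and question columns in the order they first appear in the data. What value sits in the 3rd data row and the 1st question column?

With rows sorted ascending by respondent, row 3 is respondent=R014. question columns in first-appearance order: q008, q006, q007, q009; column 1 is q008.
Long rows with respondent=R014, question=q008: min(588, 278) = 278.

278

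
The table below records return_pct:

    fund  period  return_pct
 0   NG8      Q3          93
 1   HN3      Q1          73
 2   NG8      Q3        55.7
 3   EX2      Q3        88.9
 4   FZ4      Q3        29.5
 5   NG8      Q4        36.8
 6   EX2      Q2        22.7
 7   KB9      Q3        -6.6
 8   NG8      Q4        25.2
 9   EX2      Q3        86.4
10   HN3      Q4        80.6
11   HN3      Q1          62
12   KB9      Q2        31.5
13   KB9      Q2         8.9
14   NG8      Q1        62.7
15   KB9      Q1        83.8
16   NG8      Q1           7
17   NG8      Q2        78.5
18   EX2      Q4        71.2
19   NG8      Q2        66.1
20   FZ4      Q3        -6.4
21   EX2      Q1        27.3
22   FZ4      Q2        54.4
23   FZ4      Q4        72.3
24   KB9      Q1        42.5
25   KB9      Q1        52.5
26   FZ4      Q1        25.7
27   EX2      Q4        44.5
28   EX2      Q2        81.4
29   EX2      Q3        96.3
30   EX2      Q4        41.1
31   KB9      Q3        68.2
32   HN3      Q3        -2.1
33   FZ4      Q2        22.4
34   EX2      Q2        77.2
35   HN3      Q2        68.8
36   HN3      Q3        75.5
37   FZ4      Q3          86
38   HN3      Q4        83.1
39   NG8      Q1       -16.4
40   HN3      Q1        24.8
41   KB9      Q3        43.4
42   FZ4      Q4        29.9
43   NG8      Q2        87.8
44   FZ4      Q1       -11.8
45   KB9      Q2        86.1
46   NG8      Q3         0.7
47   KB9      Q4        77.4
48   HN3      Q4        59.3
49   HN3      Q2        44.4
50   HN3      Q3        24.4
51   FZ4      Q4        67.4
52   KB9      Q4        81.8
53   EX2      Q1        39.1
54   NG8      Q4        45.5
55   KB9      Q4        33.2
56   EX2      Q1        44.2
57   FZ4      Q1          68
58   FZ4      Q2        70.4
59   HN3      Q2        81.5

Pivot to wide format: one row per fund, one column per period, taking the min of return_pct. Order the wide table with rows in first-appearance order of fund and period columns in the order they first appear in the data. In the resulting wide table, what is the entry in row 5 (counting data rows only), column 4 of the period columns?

8.9

With rows in first-appearance order of fund, row 5 is fund=KB9. period columns in first-appearance order: Q3, Q1, Q4, Q2; column 4 is Q2.
Long rows with fund=KB9, period=Q2: min(31.5, 8.9, 86.1) = 8.9.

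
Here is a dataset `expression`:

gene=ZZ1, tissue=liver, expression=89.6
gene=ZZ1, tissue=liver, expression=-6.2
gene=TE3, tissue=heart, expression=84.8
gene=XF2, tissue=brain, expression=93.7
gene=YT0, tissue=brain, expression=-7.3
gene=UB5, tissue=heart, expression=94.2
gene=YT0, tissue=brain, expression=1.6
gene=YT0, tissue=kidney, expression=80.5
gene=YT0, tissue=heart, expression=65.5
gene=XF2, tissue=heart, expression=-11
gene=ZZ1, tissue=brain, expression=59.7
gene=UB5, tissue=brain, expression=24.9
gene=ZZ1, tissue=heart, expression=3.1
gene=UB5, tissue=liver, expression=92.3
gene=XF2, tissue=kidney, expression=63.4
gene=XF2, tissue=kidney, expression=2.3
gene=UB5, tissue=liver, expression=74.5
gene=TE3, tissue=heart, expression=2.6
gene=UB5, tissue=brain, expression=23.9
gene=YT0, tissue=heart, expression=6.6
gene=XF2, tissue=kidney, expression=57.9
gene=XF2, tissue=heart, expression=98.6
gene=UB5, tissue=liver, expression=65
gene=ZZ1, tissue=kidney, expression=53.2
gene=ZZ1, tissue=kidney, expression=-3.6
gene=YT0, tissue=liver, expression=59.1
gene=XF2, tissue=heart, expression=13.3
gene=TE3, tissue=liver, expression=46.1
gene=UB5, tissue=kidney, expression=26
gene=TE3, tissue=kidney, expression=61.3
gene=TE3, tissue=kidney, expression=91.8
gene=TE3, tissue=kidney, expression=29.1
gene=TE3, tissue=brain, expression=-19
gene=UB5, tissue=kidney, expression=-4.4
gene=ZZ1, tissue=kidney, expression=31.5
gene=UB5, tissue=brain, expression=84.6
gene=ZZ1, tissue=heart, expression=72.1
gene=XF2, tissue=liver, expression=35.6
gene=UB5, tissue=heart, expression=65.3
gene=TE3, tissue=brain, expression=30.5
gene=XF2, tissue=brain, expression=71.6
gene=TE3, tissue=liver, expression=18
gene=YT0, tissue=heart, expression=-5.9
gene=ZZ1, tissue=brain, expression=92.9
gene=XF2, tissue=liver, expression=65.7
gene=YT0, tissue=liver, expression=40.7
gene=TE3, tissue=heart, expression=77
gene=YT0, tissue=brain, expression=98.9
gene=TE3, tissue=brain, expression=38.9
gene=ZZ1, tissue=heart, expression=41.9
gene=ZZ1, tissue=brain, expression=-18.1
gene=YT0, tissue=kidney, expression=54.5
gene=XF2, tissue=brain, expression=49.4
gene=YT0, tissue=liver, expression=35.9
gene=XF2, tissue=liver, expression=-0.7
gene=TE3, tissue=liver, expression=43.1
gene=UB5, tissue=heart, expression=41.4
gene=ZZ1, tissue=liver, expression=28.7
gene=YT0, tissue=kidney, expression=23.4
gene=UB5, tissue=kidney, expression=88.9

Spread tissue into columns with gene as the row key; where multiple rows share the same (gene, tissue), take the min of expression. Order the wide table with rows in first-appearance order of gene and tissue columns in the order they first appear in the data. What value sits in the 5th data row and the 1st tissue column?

With rows in first-appearance order of gene, row 5 is gene=UB5. tissue columns in first-appearance order: liver, heart, brain, kidney; column 1 is liver.
Long rows with gene=UB5, tissue=liver: min(92.3, 74.5, 65) = 65.

65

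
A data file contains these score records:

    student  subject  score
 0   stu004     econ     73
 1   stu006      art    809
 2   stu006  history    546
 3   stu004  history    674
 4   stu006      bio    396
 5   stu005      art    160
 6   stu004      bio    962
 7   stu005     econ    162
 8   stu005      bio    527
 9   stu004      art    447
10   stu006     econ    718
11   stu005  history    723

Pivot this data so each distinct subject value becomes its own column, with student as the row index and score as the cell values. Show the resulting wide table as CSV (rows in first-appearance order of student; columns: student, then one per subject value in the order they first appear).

Columns: student plus the 4 distinct subject values (econ, art, history, bio).
For example, row stu004 column econ takes score=73 from the long row (stu004, econ).

student,econ,art,history,bio
stu004,73,447,674,962
stu006,718,809,546,396
stu005,162,160,723,527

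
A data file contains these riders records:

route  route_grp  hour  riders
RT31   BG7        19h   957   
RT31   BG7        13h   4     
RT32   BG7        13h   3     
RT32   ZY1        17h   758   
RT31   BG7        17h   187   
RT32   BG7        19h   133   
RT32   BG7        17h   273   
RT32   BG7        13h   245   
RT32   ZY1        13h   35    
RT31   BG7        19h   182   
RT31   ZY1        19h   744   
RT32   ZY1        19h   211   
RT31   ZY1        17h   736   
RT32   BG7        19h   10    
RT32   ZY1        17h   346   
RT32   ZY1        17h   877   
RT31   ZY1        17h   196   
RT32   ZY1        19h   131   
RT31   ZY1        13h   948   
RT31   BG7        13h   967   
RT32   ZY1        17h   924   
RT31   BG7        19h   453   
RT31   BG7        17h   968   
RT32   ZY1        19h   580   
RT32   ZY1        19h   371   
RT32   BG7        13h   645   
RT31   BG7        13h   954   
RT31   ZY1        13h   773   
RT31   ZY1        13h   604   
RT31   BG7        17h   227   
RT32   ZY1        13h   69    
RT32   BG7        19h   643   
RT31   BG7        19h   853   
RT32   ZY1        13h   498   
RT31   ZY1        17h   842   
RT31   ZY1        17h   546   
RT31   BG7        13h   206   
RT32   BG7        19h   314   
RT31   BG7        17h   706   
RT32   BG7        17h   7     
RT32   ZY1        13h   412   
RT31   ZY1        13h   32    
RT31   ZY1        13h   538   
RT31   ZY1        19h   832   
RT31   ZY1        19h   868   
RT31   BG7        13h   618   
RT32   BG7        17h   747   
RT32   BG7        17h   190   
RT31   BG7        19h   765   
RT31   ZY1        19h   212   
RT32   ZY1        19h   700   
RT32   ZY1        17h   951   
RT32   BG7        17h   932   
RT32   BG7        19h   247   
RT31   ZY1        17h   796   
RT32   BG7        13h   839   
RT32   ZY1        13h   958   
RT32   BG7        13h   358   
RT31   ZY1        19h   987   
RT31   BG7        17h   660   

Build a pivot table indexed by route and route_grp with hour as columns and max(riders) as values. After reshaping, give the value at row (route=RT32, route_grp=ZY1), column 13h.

Rows with route=RT32, route_grp=ZY1 and hour=13h: riders values are 35, 69, 498, 412, 958.
max(35, 69, 498, 412, 958) = 958.

958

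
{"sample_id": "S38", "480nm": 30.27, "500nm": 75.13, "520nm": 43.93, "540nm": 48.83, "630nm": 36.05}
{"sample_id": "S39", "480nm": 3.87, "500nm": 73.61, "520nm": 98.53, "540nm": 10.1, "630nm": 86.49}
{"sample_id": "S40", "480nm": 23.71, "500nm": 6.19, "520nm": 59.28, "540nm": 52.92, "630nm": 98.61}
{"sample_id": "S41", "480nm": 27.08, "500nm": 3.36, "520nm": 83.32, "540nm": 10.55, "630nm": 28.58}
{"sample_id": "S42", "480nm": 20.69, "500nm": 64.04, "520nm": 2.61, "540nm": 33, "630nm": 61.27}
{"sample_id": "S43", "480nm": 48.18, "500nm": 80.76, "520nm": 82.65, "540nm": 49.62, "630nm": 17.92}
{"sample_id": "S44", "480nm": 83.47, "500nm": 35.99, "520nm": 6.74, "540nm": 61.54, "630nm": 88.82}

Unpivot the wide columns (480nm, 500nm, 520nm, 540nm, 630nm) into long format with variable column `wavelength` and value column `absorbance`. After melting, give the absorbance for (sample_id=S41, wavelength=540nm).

10.55

Unpivoting turns each (sample_id, wide-column) pair into one long row.
The wide cell at row S41, column 540nm holds 10.55, so the long row (S41, 540nm) has absorbance=10.55.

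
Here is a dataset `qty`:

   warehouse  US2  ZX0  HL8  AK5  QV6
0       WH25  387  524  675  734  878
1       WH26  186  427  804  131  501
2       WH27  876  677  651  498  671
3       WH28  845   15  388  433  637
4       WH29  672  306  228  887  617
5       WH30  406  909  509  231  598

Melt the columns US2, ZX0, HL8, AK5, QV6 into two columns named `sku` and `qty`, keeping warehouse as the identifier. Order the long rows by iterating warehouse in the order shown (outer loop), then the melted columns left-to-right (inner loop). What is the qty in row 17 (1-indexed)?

15

30 rows total (6 × 5). Row 17: index ⌊(17-1)/5⌋ = 3 into warehouse → WH28; (17-1) mod 5 = 1 into the melted columns → ZX0.
So row 17 is (WH28, ZX0, 15); qty = 15.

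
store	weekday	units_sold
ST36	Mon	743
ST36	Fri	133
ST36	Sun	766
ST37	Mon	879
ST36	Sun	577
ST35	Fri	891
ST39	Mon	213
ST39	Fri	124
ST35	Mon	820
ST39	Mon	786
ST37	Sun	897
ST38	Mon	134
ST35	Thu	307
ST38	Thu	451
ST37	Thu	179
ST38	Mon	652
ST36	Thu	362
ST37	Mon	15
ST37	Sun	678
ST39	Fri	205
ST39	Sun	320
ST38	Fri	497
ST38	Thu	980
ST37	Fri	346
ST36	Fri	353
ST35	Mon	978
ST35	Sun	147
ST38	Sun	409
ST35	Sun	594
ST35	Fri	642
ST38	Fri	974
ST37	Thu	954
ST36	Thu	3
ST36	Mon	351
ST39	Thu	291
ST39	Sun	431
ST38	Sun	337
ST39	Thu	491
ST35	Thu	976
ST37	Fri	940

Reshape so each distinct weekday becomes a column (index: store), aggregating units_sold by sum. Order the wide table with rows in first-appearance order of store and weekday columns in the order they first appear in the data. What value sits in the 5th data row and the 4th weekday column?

With rows in first-appearance order of store, row 5 is store=ST38. weekday columns in first-appearance order: Mon, Fri, Sun, Thu; column 4 is Thu.
Long rows with store=ST38, weekday=Thu: 451 + 980 = 1431.

1431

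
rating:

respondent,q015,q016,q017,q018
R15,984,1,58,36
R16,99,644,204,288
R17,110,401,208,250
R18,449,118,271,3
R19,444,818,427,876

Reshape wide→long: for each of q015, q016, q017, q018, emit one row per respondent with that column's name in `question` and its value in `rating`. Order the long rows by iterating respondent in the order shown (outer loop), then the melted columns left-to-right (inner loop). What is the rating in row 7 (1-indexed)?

20 rows total (5 × 4). Row 7: index ⌊(7-1)/4⌋ = 1 into respondent → R16; (7-1) mod 4 = 2 into the melted columns → q017.
So row 7 is (R16, q017, 204); rating = 204.

204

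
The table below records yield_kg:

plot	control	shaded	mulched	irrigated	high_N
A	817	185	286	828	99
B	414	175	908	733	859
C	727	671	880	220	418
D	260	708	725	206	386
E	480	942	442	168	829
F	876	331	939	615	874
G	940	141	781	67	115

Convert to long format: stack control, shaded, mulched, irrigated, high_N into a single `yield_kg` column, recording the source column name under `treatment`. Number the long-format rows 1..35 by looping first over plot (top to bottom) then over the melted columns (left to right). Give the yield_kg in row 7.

35 rows total (7 × 5). Row 7: index ⌊(7-1)/5⌋ = 1 into plot → B; (7-1) mod 5 = 1 into the melted columns → shaded.
So row 7 is (B, shaded, 175); yield_kg = 175.

175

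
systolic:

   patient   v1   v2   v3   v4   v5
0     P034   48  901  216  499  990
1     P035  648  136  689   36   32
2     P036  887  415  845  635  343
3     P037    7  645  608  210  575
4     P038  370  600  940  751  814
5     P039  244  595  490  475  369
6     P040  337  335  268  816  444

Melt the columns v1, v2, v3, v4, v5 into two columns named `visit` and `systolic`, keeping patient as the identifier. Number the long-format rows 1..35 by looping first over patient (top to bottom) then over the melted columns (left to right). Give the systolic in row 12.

35 rows total (7 × 5). Row 12: index ⌊(12-1)/5⌋ = 2 into patient → P036; (12-1) mod 5 = 1 into the melted columns → v2.
So row 12 is (P036, v2, 415); systolic = 415.

415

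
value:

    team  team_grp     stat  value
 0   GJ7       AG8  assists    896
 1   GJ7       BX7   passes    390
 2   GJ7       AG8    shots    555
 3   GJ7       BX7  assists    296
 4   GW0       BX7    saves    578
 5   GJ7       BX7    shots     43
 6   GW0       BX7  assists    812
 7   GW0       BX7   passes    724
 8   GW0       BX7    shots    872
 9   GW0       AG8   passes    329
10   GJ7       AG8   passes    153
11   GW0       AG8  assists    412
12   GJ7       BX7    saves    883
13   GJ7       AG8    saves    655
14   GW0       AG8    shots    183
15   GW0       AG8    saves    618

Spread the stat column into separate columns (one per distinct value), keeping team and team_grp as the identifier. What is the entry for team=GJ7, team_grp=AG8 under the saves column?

655

Wide layout: rows indexed by team and team_grp, columns are the 4 distinct stat values (assists, passes, shots, saves).
Cell (team=GJ7, team_grp=AG8, stat=saves) draws from the long row where team=GJ7, team_grp=AG8 and stat=saves, which has value=655.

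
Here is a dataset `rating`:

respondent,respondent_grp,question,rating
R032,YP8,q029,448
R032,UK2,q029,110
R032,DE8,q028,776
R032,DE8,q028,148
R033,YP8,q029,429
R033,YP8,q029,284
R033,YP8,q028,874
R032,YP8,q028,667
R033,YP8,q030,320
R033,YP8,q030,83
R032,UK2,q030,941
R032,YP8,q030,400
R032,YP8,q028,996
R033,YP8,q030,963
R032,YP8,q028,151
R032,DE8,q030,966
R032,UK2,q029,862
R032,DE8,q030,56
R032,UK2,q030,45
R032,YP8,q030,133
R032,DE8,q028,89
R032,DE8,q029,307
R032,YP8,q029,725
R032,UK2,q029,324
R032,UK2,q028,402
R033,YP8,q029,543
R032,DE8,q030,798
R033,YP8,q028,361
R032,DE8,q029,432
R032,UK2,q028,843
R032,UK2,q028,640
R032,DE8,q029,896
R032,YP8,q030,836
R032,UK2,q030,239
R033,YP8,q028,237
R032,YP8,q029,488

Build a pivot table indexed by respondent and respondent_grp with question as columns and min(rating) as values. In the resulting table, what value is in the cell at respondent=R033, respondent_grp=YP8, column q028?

237

Rows with respondent=R033, respondent_grp=YP8 and question=q028: rating values are 874, 361, 237.
min(874, 361, 237) = 237.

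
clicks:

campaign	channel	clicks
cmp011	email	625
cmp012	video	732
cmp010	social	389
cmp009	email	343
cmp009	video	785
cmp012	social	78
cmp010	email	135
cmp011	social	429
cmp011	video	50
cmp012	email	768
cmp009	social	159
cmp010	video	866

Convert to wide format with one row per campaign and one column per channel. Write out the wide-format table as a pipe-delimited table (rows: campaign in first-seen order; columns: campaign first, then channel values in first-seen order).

| campaign | email | video | social |
| cmp011 | 625 | 50 | 429 |
| cmp012 | 768 | 732 | 78 |
| cmp010 | 135 | 866 | 389 |
| cmp009 | 343 | 785 | 159 |

Columns: campaign plus the 3 distinct channel values (email, video, social).
For example, row cmp011 column email takes clicks=625 from the long row (cmp011, email).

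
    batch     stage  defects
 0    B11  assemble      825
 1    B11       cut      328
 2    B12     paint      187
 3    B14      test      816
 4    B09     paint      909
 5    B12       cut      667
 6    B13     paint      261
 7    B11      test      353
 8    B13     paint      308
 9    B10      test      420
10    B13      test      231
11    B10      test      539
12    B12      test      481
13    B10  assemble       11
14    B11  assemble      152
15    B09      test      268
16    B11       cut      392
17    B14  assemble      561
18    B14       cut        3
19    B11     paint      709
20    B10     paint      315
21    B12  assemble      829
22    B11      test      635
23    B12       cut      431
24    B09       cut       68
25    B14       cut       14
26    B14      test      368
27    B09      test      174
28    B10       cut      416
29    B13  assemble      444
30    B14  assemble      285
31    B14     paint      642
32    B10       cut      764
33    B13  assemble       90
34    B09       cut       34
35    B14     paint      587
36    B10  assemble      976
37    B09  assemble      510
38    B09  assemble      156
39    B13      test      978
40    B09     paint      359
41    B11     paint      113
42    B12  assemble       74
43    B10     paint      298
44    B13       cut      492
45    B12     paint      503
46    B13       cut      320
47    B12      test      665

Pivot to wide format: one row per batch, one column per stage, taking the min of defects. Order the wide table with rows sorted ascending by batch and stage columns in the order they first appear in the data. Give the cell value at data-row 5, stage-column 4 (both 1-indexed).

With rows sorted ascending by batch, row 5 is batch=B13. stage columns in first-appearance order: assemble, cut, paint, test; column 4 is test.
Long rows with batch=B13, stage=test: min(231, 978) = 231.

231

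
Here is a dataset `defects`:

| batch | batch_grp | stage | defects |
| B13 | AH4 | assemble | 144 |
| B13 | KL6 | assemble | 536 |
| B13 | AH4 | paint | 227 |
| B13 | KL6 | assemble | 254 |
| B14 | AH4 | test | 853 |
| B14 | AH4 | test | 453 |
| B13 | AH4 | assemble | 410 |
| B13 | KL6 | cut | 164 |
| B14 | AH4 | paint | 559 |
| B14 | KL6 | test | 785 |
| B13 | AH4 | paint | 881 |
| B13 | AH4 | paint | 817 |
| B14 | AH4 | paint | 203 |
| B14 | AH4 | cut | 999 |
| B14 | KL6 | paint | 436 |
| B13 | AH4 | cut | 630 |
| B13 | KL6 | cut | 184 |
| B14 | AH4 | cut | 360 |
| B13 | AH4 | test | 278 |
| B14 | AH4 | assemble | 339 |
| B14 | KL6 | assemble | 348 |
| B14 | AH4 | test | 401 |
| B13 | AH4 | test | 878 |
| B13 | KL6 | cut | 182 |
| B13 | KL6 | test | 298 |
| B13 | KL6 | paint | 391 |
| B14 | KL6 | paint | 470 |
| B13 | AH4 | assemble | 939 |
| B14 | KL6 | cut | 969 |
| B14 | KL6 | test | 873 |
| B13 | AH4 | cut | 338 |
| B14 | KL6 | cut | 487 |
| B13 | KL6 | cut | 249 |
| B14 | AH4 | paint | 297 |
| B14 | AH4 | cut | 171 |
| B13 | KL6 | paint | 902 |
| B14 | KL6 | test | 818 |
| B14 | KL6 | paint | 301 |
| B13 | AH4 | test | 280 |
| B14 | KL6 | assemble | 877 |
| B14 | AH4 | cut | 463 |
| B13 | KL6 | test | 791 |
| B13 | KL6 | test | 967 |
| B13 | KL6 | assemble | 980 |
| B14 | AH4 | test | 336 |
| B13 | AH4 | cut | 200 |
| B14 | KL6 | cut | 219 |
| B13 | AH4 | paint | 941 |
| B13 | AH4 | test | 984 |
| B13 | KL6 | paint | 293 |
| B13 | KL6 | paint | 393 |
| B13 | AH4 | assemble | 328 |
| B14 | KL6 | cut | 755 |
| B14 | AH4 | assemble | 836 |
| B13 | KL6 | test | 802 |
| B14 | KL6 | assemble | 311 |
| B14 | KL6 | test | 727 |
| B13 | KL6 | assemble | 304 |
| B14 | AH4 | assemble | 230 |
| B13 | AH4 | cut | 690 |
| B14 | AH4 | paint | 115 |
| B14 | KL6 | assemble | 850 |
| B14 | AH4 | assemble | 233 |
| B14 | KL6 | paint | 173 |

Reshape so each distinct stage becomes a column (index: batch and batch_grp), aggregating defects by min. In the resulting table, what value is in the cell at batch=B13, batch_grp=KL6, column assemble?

Rows with batch=B13, batch_grp=KL6 and stage=assemble: defects values are 536, 254, 980, 304.
min(536, 254, 980, 304) = 254.

254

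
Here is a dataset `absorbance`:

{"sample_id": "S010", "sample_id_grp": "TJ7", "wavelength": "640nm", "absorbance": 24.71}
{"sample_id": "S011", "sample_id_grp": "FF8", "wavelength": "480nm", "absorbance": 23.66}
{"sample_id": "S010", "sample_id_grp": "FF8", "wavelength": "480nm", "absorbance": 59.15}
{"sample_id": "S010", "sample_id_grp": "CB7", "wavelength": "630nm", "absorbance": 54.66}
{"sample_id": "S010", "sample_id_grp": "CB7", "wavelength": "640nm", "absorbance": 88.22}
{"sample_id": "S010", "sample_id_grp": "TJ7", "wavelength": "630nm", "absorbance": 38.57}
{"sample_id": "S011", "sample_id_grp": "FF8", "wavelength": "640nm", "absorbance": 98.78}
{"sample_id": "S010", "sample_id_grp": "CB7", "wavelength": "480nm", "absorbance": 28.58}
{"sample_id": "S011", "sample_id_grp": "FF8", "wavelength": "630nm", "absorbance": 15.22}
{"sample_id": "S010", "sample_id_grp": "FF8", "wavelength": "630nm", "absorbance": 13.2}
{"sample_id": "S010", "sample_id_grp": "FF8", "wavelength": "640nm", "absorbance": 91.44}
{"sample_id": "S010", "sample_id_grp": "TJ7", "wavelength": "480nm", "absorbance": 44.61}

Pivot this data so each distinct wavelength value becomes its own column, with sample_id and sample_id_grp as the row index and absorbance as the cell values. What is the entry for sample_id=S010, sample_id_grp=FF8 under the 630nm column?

Wide layout: rows indexed by sample_id and sample_id_grp, columns are the 3 distinct wavelength values (640nm, 480nm, 630nm).
Cell (sample_id=S010, sample_id_grp=FF8, wavelength=630nm) draws from the long row where sample_id=S010, sample_id_grp=FF8 and wavelength=630nm, which has absorbance=13.2.

13.2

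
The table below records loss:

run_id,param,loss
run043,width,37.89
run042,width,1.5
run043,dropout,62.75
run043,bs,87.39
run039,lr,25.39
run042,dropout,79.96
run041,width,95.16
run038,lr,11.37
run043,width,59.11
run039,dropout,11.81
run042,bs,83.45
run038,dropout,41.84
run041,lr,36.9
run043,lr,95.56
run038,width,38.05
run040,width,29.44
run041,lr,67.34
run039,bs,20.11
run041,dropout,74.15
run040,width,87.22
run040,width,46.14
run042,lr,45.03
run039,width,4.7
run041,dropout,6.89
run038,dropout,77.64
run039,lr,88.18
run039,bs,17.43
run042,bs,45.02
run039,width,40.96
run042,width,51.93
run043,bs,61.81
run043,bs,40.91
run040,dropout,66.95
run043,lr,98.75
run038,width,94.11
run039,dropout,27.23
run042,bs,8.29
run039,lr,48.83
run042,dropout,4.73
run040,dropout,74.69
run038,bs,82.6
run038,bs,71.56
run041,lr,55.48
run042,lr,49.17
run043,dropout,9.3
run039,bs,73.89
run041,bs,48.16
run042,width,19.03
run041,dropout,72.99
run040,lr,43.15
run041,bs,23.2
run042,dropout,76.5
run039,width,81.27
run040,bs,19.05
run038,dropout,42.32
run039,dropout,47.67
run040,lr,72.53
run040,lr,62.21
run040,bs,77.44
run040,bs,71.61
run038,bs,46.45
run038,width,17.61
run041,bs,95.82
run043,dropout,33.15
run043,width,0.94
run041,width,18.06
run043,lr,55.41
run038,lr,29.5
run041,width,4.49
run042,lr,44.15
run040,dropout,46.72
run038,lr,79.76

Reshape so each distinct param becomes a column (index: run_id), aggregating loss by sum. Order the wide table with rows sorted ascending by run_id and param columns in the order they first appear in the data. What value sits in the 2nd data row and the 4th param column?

With rows sorted ascending by run_id, row 2 is run_id=run039. param columns in first-appearance order: width, dropout, bs, lr; column 4 is lr.
Long rows with run_id=run039, param=lr: 25.39 + 88.18 + 48.83 = 162.40.

162.40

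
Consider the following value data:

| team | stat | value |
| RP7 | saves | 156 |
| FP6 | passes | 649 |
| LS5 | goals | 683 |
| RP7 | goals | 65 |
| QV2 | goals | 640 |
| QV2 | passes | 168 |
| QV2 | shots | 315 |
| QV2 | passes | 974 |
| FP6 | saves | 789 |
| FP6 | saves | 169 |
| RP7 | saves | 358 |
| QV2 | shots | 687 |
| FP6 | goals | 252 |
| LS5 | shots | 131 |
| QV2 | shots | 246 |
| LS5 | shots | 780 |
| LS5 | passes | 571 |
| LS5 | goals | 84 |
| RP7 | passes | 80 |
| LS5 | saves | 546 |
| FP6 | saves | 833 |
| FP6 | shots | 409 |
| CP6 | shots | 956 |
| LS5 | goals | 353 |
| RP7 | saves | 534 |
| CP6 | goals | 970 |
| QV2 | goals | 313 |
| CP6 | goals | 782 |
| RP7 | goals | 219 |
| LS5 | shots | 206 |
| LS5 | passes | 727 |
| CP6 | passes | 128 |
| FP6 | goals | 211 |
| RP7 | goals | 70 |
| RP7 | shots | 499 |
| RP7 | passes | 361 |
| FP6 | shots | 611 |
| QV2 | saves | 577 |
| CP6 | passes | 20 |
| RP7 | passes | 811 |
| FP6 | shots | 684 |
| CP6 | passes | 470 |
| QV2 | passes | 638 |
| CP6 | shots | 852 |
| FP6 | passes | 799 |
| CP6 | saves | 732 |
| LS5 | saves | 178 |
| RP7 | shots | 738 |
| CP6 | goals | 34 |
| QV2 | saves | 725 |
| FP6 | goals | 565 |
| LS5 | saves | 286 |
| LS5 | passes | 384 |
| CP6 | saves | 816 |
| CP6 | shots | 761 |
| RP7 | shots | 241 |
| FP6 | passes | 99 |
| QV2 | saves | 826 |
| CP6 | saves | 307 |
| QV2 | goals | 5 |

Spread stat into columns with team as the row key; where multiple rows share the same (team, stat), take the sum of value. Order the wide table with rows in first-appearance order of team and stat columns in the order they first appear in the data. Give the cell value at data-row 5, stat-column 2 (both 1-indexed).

With rows in first-appearance order of team, row 5 is team=CP6. stat columns in first-appearance order: saves, passes, goals, shots; column 2 is passes.
Long rows with team=CP6, stat=passes: 128 + 20 + 470 = 618.

618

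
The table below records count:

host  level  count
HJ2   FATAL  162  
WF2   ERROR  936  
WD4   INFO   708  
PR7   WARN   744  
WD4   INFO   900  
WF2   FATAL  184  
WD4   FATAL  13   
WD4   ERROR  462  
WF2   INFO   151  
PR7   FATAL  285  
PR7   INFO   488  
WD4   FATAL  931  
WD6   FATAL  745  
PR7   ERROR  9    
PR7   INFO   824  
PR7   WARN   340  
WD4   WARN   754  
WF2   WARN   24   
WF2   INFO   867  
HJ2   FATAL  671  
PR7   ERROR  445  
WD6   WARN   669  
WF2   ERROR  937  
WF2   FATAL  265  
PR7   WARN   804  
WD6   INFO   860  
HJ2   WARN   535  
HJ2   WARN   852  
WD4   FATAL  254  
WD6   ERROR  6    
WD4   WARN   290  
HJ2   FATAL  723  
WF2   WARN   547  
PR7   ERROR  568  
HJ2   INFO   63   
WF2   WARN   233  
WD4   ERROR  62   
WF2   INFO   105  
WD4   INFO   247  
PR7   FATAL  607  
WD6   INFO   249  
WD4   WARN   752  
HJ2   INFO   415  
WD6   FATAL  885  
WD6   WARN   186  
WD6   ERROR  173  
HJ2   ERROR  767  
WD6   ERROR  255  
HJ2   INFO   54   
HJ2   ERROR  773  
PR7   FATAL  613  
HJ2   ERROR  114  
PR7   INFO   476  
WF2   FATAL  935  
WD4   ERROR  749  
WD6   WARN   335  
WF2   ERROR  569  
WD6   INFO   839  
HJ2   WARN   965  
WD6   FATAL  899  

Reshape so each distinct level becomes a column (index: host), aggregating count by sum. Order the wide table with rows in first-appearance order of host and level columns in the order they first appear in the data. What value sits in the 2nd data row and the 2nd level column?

With rows in first-appearance order of host, row 2 is host=WF2. level columns in first-appearance order: FATAL, ERROR, INFO, WARN; column 2 is ERROR.
Long rows with host=WF2, level=ERROR: 936 + 937 + 569 = 2442.

2442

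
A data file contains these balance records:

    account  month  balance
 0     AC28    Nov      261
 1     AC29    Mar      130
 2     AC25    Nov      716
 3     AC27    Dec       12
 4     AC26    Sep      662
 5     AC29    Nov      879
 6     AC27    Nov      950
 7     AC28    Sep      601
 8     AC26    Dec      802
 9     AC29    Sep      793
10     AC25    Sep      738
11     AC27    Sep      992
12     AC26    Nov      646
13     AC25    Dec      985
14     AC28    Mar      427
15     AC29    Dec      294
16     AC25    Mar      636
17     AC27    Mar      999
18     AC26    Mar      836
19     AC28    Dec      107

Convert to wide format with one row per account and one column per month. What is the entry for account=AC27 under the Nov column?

Wide layout: rows indexed by account, columns are the 4 distinct month values (Nov, Mar, Dec, Sep).
Cell (account=AC27, month=Nov) draws from the long row where account=AC27 and month=Nov, which has balance=950.

950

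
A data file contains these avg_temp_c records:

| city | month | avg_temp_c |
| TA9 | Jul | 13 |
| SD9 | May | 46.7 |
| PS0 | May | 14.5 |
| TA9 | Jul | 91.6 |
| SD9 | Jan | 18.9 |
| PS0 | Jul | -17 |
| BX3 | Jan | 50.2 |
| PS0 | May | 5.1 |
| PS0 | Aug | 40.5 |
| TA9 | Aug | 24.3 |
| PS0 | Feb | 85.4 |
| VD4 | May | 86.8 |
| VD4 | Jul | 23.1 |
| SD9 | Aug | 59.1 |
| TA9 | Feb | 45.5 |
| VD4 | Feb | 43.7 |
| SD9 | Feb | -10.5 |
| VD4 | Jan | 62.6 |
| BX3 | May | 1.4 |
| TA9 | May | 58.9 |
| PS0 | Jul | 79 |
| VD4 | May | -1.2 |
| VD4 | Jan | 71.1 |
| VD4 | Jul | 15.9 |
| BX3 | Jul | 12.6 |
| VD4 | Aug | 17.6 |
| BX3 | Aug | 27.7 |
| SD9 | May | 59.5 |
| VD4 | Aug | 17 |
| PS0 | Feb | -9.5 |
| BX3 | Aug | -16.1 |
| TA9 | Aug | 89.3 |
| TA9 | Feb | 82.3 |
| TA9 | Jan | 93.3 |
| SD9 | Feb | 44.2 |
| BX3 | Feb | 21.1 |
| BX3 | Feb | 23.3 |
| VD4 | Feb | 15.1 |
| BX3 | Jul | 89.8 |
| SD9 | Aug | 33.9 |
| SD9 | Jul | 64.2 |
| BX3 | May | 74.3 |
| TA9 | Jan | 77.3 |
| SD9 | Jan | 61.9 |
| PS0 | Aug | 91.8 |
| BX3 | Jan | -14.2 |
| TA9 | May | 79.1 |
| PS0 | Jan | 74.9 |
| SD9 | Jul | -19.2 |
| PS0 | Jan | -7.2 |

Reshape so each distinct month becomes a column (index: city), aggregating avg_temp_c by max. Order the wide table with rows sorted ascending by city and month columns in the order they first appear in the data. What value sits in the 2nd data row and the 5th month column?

85.4

With rows sorted ascending by city, row 2 is city=PS0. month columns in first-appearance order: Jul, May, Jan, Aug, Feb; column 5 is Feb.
Long rows with city=PS0, month=Feb: max(85.4, -9.5) = 85.4.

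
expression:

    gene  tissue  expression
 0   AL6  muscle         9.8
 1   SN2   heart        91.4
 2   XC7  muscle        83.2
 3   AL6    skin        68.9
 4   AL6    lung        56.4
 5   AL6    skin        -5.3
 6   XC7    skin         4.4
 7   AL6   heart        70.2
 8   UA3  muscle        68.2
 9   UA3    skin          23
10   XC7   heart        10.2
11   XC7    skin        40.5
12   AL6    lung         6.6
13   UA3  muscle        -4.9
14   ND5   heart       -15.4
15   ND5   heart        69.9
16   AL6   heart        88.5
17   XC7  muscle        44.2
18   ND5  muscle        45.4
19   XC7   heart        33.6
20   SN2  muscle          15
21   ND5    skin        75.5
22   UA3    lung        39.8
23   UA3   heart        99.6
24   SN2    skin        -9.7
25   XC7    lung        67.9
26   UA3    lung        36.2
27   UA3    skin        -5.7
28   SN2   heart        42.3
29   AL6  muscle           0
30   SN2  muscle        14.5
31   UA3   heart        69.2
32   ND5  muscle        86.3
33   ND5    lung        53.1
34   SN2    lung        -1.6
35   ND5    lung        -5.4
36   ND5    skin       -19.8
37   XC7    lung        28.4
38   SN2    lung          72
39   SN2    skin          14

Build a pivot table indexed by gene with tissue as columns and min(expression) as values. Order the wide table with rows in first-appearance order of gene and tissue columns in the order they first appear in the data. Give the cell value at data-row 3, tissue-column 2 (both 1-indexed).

With rows in first-appearance order of gene, row 3 is gene=XC7. tissue columns in first-appearance order: muscle, heart, skin, lung; column 2 is heart.
Long rows with gene=XC7, tissue=heart: min(10.2, 33.6) = 10.2.

10.2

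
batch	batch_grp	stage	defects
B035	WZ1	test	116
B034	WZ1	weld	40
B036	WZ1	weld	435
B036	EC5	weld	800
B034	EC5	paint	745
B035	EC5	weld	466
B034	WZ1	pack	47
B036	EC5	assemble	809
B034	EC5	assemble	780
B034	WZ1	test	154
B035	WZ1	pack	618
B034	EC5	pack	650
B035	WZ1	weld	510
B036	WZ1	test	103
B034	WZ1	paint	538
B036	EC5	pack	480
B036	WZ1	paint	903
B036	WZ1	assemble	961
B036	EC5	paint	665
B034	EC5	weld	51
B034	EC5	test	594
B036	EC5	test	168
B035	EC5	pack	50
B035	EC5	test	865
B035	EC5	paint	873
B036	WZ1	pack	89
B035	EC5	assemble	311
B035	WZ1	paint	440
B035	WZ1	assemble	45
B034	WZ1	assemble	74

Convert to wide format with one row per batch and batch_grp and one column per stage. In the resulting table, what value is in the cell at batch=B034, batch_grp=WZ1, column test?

154

Wide layout: rows indexed by batch and batch_grp, columns are the 5 distinct stage values (test, weld, paint, pack, assemble).
Cell (batch=B034, batch_grp=WZ1, stage=test) draws from the long row where batch=B034, batch_grp=WZ1 and stage=test, which has defects=154.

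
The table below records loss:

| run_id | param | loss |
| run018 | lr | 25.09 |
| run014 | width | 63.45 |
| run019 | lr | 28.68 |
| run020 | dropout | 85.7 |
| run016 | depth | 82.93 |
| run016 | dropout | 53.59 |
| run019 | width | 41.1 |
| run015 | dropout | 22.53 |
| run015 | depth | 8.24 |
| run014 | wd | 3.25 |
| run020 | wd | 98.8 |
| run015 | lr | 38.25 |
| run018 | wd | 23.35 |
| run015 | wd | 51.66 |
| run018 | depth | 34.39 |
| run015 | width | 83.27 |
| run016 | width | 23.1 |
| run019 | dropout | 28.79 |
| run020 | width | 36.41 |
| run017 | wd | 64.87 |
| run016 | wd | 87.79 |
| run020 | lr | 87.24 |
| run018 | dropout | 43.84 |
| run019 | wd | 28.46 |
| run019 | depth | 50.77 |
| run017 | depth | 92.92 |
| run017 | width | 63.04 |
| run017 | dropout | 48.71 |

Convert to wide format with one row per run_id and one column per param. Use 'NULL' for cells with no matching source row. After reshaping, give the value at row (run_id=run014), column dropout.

No long-format row has run_id=run014 and param=dropout, so the cell is NULL.

NULL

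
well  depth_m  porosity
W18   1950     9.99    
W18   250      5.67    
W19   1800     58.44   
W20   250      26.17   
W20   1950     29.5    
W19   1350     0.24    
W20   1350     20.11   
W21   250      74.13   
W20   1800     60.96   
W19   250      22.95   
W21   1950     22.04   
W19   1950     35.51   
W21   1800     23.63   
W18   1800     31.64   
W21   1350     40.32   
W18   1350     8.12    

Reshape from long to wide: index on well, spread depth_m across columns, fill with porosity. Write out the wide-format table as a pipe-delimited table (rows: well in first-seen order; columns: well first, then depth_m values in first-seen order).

Columns: well plus the 4 distinct depth_m values (1950, 250, 1800, 1350).
For example, row W18 column 1950 takes porosity=9.99 from the long row (W18, 1950).

| well | 1950 | 250 | 1800 | 1350 |
| W18 | 9.99 | 5.67 | 31.64 | 8.12 |
| W19 | 35.51 | 22.95 | 58.44 | 0.24 |
| W20 | 29.5 | 26.17 | 60.96 | 20.11 |
| W21 | 22.04 | 74.13 | 23.63 | 40.32 |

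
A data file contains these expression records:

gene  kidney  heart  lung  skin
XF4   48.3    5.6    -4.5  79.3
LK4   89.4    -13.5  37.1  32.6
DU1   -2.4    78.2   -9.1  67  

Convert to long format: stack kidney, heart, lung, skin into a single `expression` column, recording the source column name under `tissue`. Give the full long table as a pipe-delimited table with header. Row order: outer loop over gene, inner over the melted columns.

Each (gene, column) pair becomes one row: 3 × 4 = 12 rows.
For example, (XF4, kidney) → expression=48.3.

| gene | tissue | expression |
| XF4 | kidney | 48.3 |
| XF4 | heart | 5.6 |
| XF4 | lung | -4.5 |
| XF4 | skin | 79.3 |
| LK4 | kidney | 89.4 |
| LK4 | heart | -13.5 |
| LK4 | lung | 37.1 |
| LK4 | skin | 32.6 |
| DU1 | kidney | -2.4 |
| DU1 | heart | 78.2 |
| DU1 | lung | -9.1 |
| DU1 | skin | 67 |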